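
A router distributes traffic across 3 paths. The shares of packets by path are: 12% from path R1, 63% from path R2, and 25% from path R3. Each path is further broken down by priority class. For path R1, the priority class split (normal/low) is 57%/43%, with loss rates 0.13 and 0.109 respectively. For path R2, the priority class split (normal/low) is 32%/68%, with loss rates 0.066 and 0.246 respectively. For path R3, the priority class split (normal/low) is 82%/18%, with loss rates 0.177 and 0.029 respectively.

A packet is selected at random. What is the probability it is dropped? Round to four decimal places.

P(L) ≈ 0.1708

P(L|R1) = 0.57·0.13 + 0.43·0.109 = 0.0741 + 0.04687 = 0.12097
P(L|R2) = 0.32·0.066 + 0.68·0.246 = 0.02112 + 0.16728 = 0.1884
P(L|R3) = 0.82·0.177 + 0.18·0.029 = 0.14514 + 0.00522 = 0.15036
By total probability over the outer partition,
P(L) = 0.12·0.12097 + 0.63·0.1884 + 0.25·0.15036
      = 0.0145164 + 0.118692 + 0.03759 = 0.1707984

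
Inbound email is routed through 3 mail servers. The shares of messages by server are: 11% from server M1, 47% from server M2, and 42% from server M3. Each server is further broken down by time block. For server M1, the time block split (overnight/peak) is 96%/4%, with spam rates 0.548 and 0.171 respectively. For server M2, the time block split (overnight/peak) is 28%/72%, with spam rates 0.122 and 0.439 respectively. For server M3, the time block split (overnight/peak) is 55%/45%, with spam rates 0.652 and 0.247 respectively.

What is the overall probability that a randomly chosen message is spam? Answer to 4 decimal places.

P(S) ≈ 0.4205

P(S|M1) = 0.96·0.548 + 0.04·0.171 = 0.52608 + 0.00684 = 0.53292
P(S|M2) = 0.28·0.122 + 0.72·0.439 = 0.03416 + 0.31608 = 0.35024
P(S|M3) = 0.55·0.652 + 0.45·0.247 = 0.3586 + 0.11115 = 0.46975
By total probability over the outer partition,
P(S) = 0.11·0.53292 + 0.47·0.35024 + 0.42·0.46975
      = 0.0586212 + 0.1646128 + 0.197295 = 0.420529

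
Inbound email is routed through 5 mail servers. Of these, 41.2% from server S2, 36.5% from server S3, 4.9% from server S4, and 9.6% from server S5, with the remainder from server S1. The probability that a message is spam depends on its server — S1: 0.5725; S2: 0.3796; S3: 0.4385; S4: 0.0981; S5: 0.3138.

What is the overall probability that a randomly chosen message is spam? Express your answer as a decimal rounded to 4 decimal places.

P(S1) = 1 − (0.412 + 0.365 + 0.049 + 0.096) = 0.078.
P(S) = P(S|S1)·P(S1) + P(S|S2)·P(S2) + P(S|S3)·P(S3) + P(S|S4)·P(S4) + P(S|S5)·P(S5)
      = 0.5725·0.078 + 0.3796·0.412 + 0.4385·0.365 + 0.0981·0.049 + 0.3138·0.096
      = 0.044655 + 0.1563952 + 0.1600525 + 0.0048069 + 0.0301248 = 0.3960344

0.3960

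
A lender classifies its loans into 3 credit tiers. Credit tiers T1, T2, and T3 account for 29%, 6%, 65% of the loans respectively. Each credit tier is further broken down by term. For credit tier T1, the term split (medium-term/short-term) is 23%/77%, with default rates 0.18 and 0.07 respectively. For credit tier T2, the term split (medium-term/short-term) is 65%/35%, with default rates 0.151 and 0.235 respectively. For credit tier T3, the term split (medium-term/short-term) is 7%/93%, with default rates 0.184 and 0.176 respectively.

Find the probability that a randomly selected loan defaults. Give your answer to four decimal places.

P(D|T1) = 0.23·0.18 + 0.77·0.07 = 0.0414 + 0.0539 = 0.0953
P(D|T2) = 0.65·0.151 + 0.35·0.235 = 0.09815 + 0.08225 = 0.1804
P(D|T3) = 0.07·0.184 + 0.93·0.176 = 0.01288 + 0.16368 = 0.17656
Then overall,
P(D) = 0.29·0.0953 + 0.06·0.1804 + 0.65·0.17656
      = 0.027637 + 0.010824 + 0.114764 = 0.153225

0.1532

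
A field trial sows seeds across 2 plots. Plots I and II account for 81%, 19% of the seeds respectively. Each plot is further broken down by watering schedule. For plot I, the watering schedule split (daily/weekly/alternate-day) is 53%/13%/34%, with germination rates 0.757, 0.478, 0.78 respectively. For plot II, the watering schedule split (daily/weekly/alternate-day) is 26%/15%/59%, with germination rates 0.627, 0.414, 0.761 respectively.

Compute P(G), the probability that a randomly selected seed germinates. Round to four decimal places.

0.7182

P(G|I) = 0.53·0.757 + 0.13·0.478 + 0.34·0.78 = 0.40121 + 0.06214 + 0.2652 = 0.72855
P(G|II) = 0.26·0.627 + 0.15·0.414 + 0.59·0.761 = 0.16302 + 0.0621 + 0.44899 = 0.67411
By total probability over the outer partition,
P(G) = 0.81·0.72855 + 0.19·0.67411
      = 0.5901255 + 0.1280809 = 0.7182064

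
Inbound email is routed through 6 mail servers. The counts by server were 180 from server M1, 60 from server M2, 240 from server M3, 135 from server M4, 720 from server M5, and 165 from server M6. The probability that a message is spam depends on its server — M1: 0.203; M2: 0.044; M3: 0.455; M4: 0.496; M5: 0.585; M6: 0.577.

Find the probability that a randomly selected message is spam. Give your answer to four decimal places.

P(S) ≈ 0.4878

Total: 180 + 60 + 240 + 135 + 720 + 165 = 1500.
P(M1) = 180/1500 = 0.12. P(M2) = 60/1500 = 0.04. P(M3) = 240/1500 = 0.16. P(M4) = 135/1500 = 0.09. P(M5) = 720/1500 = 0.48. P(M6) = 165/1500 = 0.11.
By the law of total probability,
P(S) = P(S|M1)·P(M1) + P(S|M2)·P(M2) + P(S|M3)·P(M3) + P(S|M4)·P(M4) + P(S|M5)·P(M5) + P(S|M6)·P(M6)
      = 0.203·0.12 + 0.044·0.04 + 0.455·0.16 + 0.496·0.09 + 0.585·0.48 + 0.577·0.11
      = 0.02436 + 0.00176 + 0.0728 + 0.04464 + 0.2808 + 0.06347 = 0.48783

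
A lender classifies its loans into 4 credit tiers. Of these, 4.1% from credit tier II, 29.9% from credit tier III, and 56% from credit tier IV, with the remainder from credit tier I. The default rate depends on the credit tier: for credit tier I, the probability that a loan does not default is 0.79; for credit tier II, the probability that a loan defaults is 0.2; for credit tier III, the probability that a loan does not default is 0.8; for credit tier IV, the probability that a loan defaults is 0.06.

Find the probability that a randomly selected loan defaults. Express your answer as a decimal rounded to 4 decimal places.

P(D) ≈ 0.1226

P(I) = 1 − (0.041 + 0.299 + 0.56) = 0.1.
P(D|I) = 1 − 0.79 = 0.21.
P(D|III) = 1 − 0.8 = 0.2.
P(D) = P(D|I)·P(I) + P(D|II)·P(II) + P(D|III)·P(III) + P(D|IV)·P(IV)
      = 0.21·0.1 + 0.2·0.041 + 0.2·0.299 + 0.06·0.56
      = 0.021 + 0.0082 + 0.0598 + 0.0336 = 0.1226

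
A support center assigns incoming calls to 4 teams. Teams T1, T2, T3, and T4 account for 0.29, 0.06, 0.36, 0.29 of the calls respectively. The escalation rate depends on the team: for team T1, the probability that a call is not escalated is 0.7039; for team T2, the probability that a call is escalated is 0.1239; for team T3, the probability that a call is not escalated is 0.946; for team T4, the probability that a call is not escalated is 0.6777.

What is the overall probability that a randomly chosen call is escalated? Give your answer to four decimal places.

P(E|T1) = 1 − 0.7039 = 0.2961.
P(E|T3) = 1 − 0.946 = 0.054.
P(E|T4) = 1 − 0.6777 = 0.3223.
P(E) = P(E|T1)·P(T1) + P(E|T2)·P(T2) + P(E|T3)·P(T3) + P(E|T4)·P(T4)
      = 0.2961·0.29 + 0.1239·0.06 + 0.054·0.36 + 0.3223·0.29
      = 0.085869 + 0.007434 + 0.01944 + 0.093467 = 0.20621

P(E) ≈ 0.2062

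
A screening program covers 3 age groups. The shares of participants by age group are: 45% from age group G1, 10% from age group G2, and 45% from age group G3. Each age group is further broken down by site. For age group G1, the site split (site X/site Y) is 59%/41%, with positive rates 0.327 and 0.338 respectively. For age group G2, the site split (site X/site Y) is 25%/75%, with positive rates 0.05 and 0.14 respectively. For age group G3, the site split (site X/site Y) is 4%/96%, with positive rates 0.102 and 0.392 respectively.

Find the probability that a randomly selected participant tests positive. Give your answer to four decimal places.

P(T) ≈ 0.3321

P(T|G1) = 0.59·0.327 + 0.41·0.338 = 0.19293 + 0.13858 = 0.33151
P(T|G2) = 0.25·0.05 + 0.75·0.14 = 0.0125 + 0.105 = 0.1175
P(T|G3) = 0.04·0.102 + 0.96·0.392 = 0.00408 + 0.37632 = 0.3804
Then overall,
P(T) = 0.45·0.33151 + 0.1·0.1175 + 0.45·0.3804
      = 0.1491795 + 0.01175 + 0.17118 = 0.3321095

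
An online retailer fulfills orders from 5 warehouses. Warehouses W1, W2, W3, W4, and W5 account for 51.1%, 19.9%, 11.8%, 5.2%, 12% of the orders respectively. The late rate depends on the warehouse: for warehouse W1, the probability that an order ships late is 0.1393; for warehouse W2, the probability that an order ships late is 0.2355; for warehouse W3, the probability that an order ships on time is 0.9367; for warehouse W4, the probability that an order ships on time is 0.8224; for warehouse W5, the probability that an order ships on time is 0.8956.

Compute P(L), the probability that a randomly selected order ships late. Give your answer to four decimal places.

P(L|W3) = 1 − 0.9367 = 0.0633.
P(L|W4) = 1 − 0.8224 = 0.1776.
P(L|W5) = 1 − 0.8956 = 0.1044.
Using total probability over the partition,
P(L) = P(L|W1)·P(W1) + P(L|W2)·P(W2) + P(L|W3)·P(W3) + P(L|W4)·P(W4) + P(L|W5)·P(W5)
      = 0.1393·0.511 + 0.2355·0.199 + 0.0633·0.118 + 0.1776·0.052 + 0.1044·0.12
      = 0.0711823 + 0.0468645 + 0.0074694 + 0.0092352 + 0.012528 = 0.1472794

P(L) ≈ 0.1473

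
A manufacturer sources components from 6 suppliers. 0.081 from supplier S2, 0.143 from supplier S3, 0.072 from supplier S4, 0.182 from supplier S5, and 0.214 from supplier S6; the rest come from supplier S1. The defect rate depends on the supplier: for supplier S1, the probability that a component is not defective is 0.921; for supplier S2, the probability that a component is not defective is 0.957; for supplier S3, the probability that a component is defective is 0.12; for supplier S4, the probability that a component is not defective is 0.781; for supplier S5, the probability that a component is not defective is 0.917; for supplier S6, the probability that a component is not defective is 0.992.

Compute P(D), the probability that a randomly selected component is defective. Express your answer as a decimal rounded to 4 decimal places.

0.0776

P(S1) = 1 − (0.081 + 0.143 + 0.072 + 0.182 + 0.214) = 0.308.
P(D|S1) = 1 − 0.921 = 0.079.
P(D|S2) = 1 − 0.957 = 0.043.
P(D|S4) = 1 − 0.781 = 0.219.
P(D|S5) = 1 − 0.917 = 0.083.
P(D|S6) = 1 − 0.992 = 0.008.
P(D) = P(D|S1)·P(S1) + P(D|S2)·P(S2) + P(D|S3)·P(S3) + P(D|S4)·P(S4) + P(D|S5)·P(S5) + P(D|S6)·P(S6)
      = 0.079·0.308 + 0.043·0.081 + 0.12·0.143 + 0.219·0.072 + 0.083·0.182 + 0.008·0.214
      = 0.024332 + 0.003483 + 0.01716 + 0.015768 + 0.015106 + 0.001712 = 0.077561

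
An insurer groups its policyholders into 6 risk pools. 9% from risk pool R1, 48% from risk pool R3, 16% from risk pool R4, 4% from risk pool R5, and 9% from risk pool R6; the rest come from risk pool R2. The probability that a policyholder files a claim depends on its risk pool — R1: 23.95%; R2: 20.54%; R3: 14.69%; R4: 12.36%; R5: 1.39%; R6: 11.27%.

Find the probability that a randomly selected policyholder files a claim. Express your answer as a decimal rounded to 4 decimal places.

P(C) ≈ 0.1513

P(R2) = 1 − (0.09 + 0.48 + 0.16 + 0.04 + 0.09) = 0.14.
Summing over the partition,
P(C) = P(C|R1)·P(R1) + P(C|R2)·P(R2) + P(C|R3)·P(R3) + P(C|R4)·P(R4) + P(C|R5)·P(R5) + P(C|R6)·P(R6)
      = 0.2395·0.09 + 0.2054·0.14 + 0.1469·0.48 + 0.1236·0.16 + 0.0139·0.04 + 0.1127·0.09
      = 0.021555 + 0.028756 + 0.070512 + 0.019776 + 0.000556 + 0.010143 = 0.151298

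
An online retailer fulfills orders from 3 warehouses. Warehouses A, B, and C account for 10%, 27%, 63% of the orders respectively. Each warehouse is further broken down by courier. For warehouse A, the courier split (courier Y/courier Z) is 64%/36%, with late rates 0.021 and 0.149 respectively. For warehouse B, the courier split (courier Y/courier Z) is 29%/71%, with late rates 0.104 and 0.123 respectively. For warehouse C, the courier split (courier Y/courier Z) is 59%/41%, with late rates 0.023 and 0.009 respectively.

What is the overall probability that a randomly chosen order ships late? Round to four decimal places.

0.0493

P(L|A) = 0.64·0.021 + 0.36·0.149 = 0.01344 + 0.05364 = 0.06708
P(L|B) = 0.29·0.104 + 0.71·0.123 = 0.03016 + 0.08733 = 0.11749
P(L|C) = 0.59·0.023 + 0.41·0.009 = 0.01357 + 0.00369 = 0.01726
Then overall,
P(L) = 0.1·0.06708 + 0.27·0.11749 + 0.63·0.01726
      = 0.006708 + 0.0317223 + 0.0108738 = 0.0493041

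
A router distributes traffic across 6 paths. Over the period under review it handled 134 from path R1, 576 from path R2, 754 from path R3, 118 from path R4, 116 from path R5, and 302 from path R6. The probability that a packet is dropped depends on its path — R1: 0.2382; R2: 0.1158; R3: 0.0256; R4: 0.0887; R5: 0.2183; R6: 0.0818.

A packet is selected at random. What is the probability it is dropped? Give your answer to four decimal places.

0.0892

Total: 134 + 576 + 754 + 118 + 116 + 302 = 2000.
P(R1) = 134/2000 = 0.067. P(R2) = 576/2000 = 0.288. P(R3) = 754/2000 = 0.377. P(R4) = 118/2000 = 0.059. P(R5) = 116/2000 = 0.058. P(R6) = 302/2000 = 0.151.
By the law of total probability,
P(L) = P(L|R1)·P(R1) + P(L|R2)·P(R2) + P(L|R3)·P(R3) + P(L|R4)·P(R4) + P(L|R5)·P(R5) + P(L|R6)·P(R6)
      = 0.2382·0.067 + 0.1158·0.288 + 0.0256·0.377 + 0.0887·0.059 + 0.2183·0.058 + 0.0818·0.151
      = 0.0159594 + 0.0333504 + 0.0096512 + 0.0052333 + 0.0126614 + 0.0123518 = 0.0892075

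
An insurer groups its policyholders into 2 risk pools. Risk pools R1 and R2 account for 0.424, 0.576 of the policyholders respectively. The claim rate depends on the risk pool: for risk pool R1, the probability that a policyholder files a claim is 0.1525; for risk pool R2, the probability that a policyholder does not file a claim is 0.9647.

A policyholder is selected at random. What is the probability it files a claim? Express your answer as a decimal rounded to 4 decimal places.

P(C|R2) = 1 − 0.9647 = 0.0353.
P(C) = P(C|R1)·P(R1) + P(C|R2)·P(R2)
      = 0.1525·0.424 + 0.0353·0.576
      = 0.06466 + 0.0203328 = 0.0849928

0.0850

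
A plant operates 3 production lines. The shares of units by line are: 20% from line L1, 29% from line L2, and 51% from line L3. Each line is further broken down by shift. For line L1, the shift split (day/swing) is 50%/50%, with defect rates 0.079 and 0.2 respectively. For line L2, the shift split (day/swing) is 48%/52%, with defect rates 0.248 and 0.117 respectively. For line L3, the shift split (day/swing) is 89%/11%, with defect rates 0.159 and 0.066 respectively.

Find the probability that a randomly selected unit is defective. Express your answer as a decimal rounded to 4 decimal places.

0.1559

P(D|L1) = 0.5·0.079 + 0.5·0.2 = 0.0395 + 0.1 = 0.1395
P(D|L2) = 0.48·0.248 + 0.52·0.117 = 0.11904 + 0.06084 = 0.17988
P(D|L3) = 0.89·0.159 + 0.11·0.066 = 0.14151 + 0.00726 = 0.14877
Then overall,
P(D) = 0.2·0.1395 + 0.29·0.17988 + 0.51·0.14877
      = 0.0279 + 0.0521652 + 0.0758727 = 0.1559379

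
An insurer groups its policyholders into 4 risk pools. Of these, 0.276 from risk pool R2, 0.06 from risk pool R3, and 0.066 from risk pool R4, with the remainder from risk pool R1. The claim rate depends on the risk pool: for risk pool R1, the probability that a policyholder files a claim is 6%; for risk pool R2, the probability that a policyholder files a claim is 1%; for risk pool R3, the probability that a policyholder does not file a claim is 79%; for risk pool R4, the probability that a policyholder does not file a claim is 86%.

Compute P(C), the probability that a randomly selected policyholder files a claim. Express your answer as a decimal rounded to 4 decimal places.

0.0605

P(R1) = 1 − (0.276 + 0.06 + 0.066) = 0.598.
P(C|R3) = 1 − 0.79 = 0.21.
P(C|R4) = 1 − 0.86 = 0.14.
P(C) = P(C|R1)·P(R1) + P(C|R2)·P(R2) + P(C|R3)·P(R3) + P(C|R4)·P(R4)
      = 0.06·0.598 + 0.01·0.276 + 0.21·0.06 + 0.14·0.066
      = 0.03588 + 0.00276 + 0.0126 + 0.00924 = 0.06048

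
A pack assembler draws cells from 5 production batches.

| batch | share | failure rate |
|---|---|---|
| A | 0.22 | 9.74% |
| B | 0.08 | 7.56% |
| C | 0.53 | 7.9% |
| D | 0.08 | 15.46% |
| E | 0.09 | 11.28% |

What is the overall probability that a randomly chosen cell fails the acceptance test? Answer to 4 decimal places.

P(F) ≈ 0.0919

P(F) = P(F|A)·P(A) + P(F|B)·P(B) + P(F|C)·P(C) + P(F|D)·P(D) + P(F|E)·P(E)
      = 0.0974·0.22 + 0.0756·0.08 + 0.079·0.53 + 0.1546·0.08 + 0.1128·0.09
      = 0.021428 + 0.006048 + 0.04187 + 0.012368 + 0.010152 = 0.091866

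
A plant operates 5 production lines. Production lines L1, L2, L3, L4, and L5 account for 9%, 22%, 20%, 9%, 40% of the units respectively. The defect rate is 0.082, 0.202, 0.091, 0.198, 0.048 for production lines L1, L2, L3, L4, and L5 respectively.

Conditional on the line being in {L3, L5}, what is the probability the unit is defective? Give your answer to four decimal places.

Let S = {L3, L5}.
P(S) = 0.2 + 0.4 = 0.6.
P(D ∩ S) = 0.091·0.2 + 0.048·0.4 = 0.0182 + 0.0192 = 0.0374.
P(D | S) = 0.0374 / 0.6 = 0.062333…

P(D|S) ≈ 0.0623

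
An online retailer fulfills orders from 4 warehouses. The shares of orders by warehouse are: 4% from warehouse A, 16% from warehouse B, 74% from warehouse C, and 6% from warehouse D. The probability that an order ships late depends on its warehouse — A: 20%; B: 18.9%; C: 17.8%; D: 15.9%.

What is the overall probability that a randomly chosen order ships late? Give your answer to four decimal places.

P(L) = P(L|A)·P(A) + P(L|B)·P(B) + P(L|C)·P(C) + P(L|D)·P(D)
      = 0.2·0.04 + 0.189·0.16 + 0.178·0.74 + 0.159·0.06
      = 0.008 + 0.03024 + 0.13172 + 0.00954 = 0.1795

0.1795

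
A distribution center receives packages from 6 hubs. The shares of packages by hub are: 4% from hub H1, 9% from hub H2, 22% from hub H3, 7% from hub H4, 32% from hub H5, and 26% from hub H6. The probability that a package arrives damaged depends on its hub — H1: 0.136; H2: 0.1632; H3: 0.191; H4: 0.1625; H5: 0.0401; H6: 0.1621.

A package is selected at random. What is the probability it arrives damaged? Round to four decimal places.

By the law of total probability,
P(D) = P(D|H1)·P(H1) + P(D|H2)·P(H2) + P(D|H3)·P(H3) + P(D|H4)·P(H4) + P(D|H5)·P(H5) + P(D|H6)·P(H6)
      = 0.136·0.04 + 0.1632·0.09 + 0.191·0.22 + 0.1625·0.07 + 0.0401·0.32 + 0.1621·0.26
      = 0.00544 + 0.014688 + 0.04202 + 0.011375 + 0.012832 + 0.042146 = 0.128501

P(D) ≈ 0.1285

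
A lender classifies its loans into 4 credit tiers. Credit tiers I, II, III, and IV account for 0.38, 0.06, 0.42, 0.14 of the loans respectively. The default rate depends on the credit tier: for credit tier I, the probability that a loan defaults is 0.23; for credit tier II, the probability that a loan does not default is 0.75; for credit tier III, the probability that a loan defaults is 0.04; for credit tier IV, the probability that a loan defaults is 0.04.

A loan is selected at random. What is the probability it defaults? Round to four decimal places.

0.1248

P(D|II) = 1 − 0.75 = 0.25.
Summing over the partition,
P(D) = P(D|I)·P(I) + P(D|II)·P(II) + P(D|III)·P(III) + P(D|IV)·P(IV)
      = 0.23·0.38 + 0.25·0.06 + 0.04·0.42 + 0.04·0.14
      = 0.0874 + 0.015 + 0.0168 + 0.0056 = 0.1248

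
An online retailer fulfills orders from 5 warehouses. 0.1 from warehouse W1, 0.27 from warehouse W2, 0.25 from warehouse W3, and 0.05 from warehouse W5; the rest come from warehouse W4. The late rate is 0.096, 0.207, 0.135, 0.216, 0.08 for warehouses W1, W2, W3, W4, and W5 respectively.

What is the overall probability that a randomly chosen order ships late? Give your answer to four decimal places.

P(L) ≈ 0.1745

P(W4) = 1 − (0.1 + 0.27 + 0.25 + 0.05) = 0.33.
P(L) = P(L|W1)·P(W1) + P(L|W2)·P(W2) + P(L|W3)·P(W3) + P(L|W4)·P(W4) + P(L|W5)·P(W5)
      = 0.096·0.1 + 0.207·0.27 + 0.135·0.25 + 0.216·0.33 + 0.08·0.05
      = 0.0096 + 0.05589 + 0.03375 + 0.07128 + 0.004 = 0.17452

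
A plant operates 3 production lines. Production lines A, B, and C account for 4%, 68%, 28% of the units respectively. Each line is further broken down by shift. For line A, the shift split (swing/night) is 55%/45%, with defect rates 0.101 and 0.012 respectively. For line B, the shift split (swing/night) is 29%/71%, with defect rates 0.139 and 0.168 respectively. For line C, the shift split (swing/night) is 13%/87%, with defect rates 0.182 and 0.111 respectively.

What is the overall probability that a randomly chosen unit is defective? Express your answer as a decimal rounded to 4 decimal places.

P(D|A) = 0.55·0.101 + 0.45·0.012 = 0.05555 + 0.0054 = 0.06095
P(D|B) = 0.29·0.139 + 0.71·0.168 = 0.04031 + 0.11928 = 0.15959
P(D|C) = 0.13·0.182 + 0.87·0.111 = 0.02366 + 0.09657 = 0.12023
Then overall,
P(D) = 0.04·0.06095 + 0.68·0.15959 + 0.28·0.12023
      = 0.002438 + 0.1085212 + 0.0336644 = 0.1446236

0.1446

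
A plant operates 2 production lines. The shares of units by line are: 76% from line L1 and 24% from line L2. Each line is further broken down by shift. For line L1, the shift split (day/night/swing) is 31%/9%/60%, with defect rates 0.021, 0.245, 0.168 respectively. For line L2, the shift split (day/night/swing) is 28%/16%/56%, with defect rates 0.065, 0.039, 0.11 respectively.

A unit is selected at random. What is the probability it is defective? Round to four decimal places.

P(D) ≈ 0.1190

P(D|L1) = 0.31·0.021 + 0.09·0.245 + 0.6·0.168 = 0.00651 + 0.02205 + 0.1008 = 0.12936
P(D|L2) = 0.28·0.065 + 0.16·0.039 + 0.56·0.11 = 0.0182 + 0.00624 + 0.0616 = 0.08604
By total probability over the outer partition,
P(D) = 0.76·0.12936 + 0.24·0.08604
      = 0.0983136 + 0.0206496 = 0.1189632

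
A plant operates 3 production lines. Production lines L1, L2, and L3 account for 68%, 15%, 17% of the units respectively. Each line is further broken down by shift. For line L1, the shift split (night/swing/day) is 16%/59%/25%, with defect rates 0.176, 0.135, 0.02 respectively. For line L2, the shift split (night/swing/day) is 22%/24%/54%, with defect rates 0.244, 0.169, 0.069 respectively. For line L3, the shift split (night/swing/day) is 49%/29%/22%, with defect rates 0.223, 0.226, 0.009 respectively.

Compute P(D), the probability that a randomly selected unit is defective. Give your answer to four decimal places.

P(D|L1) = 0.16·0.176 + 0.59·0.135 + 0.25·0.02 = 0.02816 + 0.07965 + 0.005 = 0.11281
P(D|L2) = 0.22·0.244 + 0.24·0.169 + 0.54·0.069 = 0.05368 + 0.04056 + 0.03726 = 0.1315
P(D|L3) = 0.49·0.223 + 0.29·0.226 + 0.22·0.009 = 0.10927 + 0.06554 + 0.00198 = 0.17679
Then overall,
P(D) = 0.68·0.11281 + 0.15·0.1315 + 0.17·0.17679
      = 0.0767108 + 0.019725 + 0.0300543 = 0.1264901

0.1265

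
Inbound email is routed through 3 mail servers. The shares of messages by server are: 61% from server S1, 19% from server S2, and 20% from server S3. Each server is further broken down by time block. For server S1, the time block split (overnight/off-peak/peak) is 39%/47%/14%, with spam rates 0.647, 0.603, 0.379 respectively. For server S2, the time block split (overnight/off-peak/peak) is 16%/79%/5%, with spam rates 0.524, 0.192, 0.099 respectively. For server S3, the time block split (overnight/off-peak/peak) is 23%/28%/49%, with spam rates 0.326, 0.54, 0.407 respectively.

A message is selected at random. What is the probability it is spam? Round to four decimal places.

P(S|S1) = 0.39·0.647 + 0.47·0.603 + 0.14·0.379 = 0.25233 + 0.28341 + 0.05306 = 0.5888
P(S|S2) = 0.16·0.524 + 0.79·0.192 + 0.05·0.099 = 0.08384 + 0.15168 + 0.00495 = 0.24047
P(S|S3) = 0.23·0.326 + 0.28·0.54 + 0.49·0.407 = 0.07498 + 0.1512 + 0.19943 = 0.42561
Then overall,
P(S) = 0.61·0.5888 + 0.19·0.24047 + 0.2·0.42561
      = 0.359168 + 0.0456893 + 0.085122 = 0.4899793

P(S) ≈ 0.4900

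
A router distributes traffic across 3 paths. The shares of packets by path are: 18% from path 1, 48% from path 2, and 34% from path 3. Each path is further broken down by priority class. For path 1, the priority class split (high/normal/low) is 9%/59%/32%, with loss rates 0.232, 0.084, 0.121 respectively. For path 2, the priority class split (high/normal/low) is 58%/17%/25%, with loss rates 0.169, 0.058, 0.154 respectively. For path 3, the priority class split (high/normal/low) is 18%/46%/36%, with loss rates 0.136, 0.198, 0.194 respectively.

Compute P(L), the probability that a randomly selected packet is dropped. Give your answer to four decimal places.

0.1529

P(L|1) = 0.09·0.232 + 0.59·0.084 + 0.32·0.121 = 0.02088 + 0.04956 + 0.03872 = 0.10916
P(L|2) = 0.58·0.169 + 0.17·0.058 + 0.25·0.154 = 0.09802 + 0.00986 + 0.0385 = 0.14638
P(L|3) = 0.18·0.136 + 0.46·0.198 + 0.36·0.194 = 0.02448 + 0.09108 + 0.06984 = 0.1854
By total probability over the outer partition,
P(L) = 0.18·0.10916 + 0.48·0.14638 + 0.34·0.1854
      = 0.0196488 + 0.0702624 + 0.063036 = 0.1529472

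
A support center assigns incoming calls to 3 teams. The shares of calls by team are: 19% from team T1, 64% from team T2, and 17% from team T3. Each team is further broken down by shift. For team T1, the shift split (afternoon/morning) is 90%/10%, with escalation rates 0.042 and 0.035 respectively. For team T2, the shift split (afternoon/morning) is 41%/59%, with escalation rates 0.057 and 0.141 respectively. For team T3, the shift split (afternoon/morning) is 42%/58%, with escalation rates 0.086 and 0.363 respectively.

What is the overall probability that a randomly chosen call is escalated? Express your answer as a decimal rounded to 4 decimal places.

P(E|T1) = 0.9·0.042 + 0.1·0.035 = 0.0378 + 0.0035 = 0.0413
P(E|T2) = 0.41·0.057 + 0.59·0.141 = 0.02337 + 0.08319 = 0.10656
P(E|T3) = 0.42·0.086 + 0.58·0.363 = 0.03612 + 0.21054 = 0.24666
By total probability over the outer partition,
P(E) = 0.19·0.0413 + 0.64·0.10656 + 0.17·0.24666
      = 0.007847 + 0.0681984 + 0.0419322 = 0.1179776

0.1180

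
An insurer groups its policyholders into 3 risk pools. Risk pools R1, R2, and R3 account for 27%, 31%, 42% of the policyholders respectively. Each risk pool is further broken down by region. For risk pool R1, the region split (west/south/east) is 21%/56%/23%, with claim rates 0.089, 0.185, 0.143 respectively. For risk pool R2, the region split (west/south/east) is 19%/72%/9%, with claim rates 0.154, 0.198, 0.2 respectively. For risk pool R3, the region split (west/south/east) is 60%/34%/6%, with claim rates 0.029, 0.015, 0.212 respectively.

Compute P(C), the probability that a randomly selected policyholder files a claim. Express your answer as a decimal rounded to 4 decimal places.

P(C|R1) = 0.21·0.089 + 0.56·0.185 + 0.23·0.143 = 0.01869 + 0.1036 + 0.03289 = 0.15518
P(C|R2) = 0.19·0.154 + 0.72·0.198 + 0.09·0.2 = 0.02926 + 0.14256 + 0.018 = 0.18982
P(C|R3) = 0.6·0.029 + 0.34·0.015 + 0.06·0.212 = 0.0174 + 0.0051 + 0.01272 = 0.03522
Then overall,
P(C) = 0.27·0.15518 + 0.31·0.18982 + 0.42·0.03522
      = 0.0418986 + 0.0588442 + 0.0147924 = 0.1155352

P(C) ≈ 0.1155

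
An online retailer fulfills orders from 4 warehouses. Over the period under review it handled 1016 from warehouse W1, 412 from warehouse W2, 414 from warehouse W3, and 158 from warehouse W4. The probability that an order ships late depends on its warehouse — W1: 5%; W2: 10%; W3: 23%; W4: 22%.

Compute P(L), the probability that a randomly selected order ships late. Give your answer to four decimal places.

Total: 1016 + 412 + 414 + 158 = 2000.
P(W1) = 1016/2000 = 0.508. P(W2) = 412/2000 = 0.206. P(W3) = 414/2000 = 0.207. P(W4) = 158/2000 = 0.079.
Using total probability over the partition,
P(L) = P(L|W1)·P(W1) + P(L|W2)·P(W2) + P(L|W3)·P(W3) + P(L|W4)·P(W4)
      = 0.05·0.508 + 0.1·0.206 + 0.23·0.207 + 0.22·0.079
      = 0.0254 + 0.0206 + 0.04761 + 0.01738 = 0.11099

0.1110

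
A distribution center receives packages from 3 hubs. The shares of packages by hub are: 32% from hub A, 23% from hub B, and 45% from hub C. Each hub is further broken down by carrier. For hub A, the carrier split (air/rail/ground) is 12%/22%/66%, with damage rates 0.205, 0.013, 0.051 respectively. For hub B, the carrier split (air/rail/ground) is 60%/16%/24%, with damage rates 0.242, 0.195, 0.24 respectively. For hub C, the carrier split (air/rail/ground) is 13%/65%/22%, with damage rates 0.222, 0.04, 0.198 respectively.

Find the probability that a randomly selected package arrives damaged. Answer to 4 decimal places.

0.1177

P(D|A) = 0.12·0.205 + 0.22·0.013 + 0.66·0.051 = 0.0246 + 0.00286 + 0.03366 = 0.06112
P(D|B) = 0.6·0.242 + 0.16·0.195 + 0.24·0.24 = 0.1452 + 0.0312 + 0.0576 = 0.234
P(D|C) = 0.13·0.222 + 0.65·0.04 + 0.22·0.198 = 0.02886 + 0.026 + 0.04356 = 0.09842
By total probability over the outer partition,
P(D) = 0.32·0.06112 + 0.23·0.234 + 0.45·0.09842
      = 0.0195584 + 0.05382 + 0.044289 = 0.1176674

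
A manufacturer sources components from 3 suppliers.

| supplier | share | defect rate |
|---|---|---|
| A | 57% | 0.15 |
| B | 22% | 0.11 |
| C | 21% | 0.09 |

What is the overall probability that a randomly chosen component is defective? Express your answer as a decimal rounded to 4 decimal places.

P(D) = P(D|A)·P(A) + P(D|B)·P(B) + P(D|C)·P(C)
      = 0.15·0.57 + 0.11·0.22 + 0.09·0.21
      = 0.0855 + 0.0242 + 0.0189 = 0.1286

P(D) ≈ 0.1286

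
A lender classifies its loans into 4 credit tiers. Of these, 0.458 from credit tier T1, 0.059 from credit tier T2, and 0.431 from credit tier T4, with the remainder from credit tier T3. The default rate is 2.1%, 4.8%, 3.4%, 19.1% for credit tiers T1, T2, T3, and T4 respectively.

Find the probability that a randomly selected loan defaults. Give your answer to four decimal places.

P(T3) = 1 − (0.458 + 0.059 + 0.431) = 0.052.
Using total probability over the partition,
P(D) = P(D|T1)·P(T1) + P(D|T2)·P(T2) + P(D|T3)·P(T3) + P(D|T4)·P(T4)
      = 0.021·0.458 + 0.048·0.059 + 0.034·0.052 + 0.191·0.431
      = 0.009618 + 0.002832 + 0.001768 + 0.082321 = 0.096539

0.0965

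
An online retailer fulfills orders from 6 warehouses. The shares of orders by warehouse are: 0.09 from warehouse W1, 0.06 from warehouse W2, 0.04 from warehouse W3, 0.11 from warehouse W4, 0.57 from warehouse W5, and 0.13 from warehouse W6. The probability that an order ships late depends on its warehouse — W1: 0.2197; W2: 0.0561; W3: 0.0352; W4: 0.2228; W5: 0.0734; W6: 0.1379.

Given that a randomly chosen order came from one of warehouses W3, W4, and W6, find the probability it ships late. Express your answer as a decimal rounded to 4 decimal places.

Let S = {W3, W4, W6}.
P(S) = 0.04 + 0.11 + 0.13 = 0.28.
P(L ∩ S) = 0.0352·0.04 + 0.2228·0.11 + 0.1379·0.13 = 0.001408 + 0.024508 + 0.017927 = 0.043843.
P(L | S) = 0.043843 / 0.28 = 0.156582…

0.1566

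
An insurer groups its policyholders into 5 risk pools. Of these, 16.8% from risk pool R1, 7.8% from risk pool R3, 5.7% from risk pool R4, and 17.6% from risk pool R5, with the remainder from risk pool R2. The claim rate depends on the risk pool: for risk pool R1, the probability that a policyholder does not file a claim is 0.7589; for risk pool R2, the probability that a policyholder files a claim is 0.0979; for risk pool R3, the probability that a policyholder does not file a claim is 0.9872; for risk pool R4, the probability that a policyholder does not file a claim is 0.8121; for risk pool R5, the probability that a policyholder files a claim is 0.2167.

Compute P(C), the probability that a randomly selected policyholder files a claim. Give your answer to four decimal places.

0.1414

P(R2) = 1 − (0.168 + 0.078 + 0.057 + 0.176) = 0.521.
P(C|R1) = 1 − 0.7589 = 0.2411.
P(C|R3) = 1 − 0.9872 = 0.0128.
P(C|R4) = 1 − 0.8121 = 0.1879.
Using total probability over the partition,
P(C) = P(C|R1)·P(R1) + P(C|R2)·P(R2) + P(C|R3)·P(R3) + P(C|R4)·P(R4) + P(C|R5)·P(R5)
      = 0.2411·0.168 + 0.0979·0.521 + 0.0128·0.078 + 0.1879·0.057 + 0.2167·0.176
      = 0.0405048 + 0.0510059 + 0.0009984 + 0.0107103 + 0.0381392 = 0.1413586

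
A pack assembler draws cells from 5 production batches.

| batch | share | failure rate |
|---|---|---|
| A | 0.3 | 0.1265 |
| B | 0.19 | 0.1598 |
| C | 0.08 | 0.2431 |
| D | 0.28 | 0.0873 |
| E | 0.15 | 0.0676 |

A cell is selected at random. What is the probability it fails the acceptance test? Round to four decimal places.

P(F) = P(F|A)·P(A) + P(F|B)·P(B) + P(F|C)·P(C) + P(F|D)·P(D) + P(F|E)·P(E)
      = 0.1265·0.3 + 0.1598·0.19 + 0.2431·0.08 + 0.0873·0.28 + 0.0676·0.15
      = 0.03795 + 0.030362 + 0.019448 + 0.024444 + 0.01014 = 0.122344

0.1223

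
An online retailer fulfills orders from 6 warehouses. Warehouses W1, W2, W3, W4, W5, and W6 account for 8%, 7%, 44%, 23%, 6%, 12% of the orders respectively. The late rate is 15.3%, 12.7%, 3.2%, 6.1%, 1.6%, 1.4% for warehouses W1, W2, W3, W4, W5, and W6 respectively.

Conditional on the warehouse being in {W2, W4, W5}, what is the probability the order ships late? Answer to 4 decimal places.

0.0663

Let S = {W2, W4, W5}.
P(S) = 0.07 + 0.23 + 0.06 = 0.36.
P(L ∩ S) = 0.127·0.07 + 0.061·0.23 + 0.016·0.06 = 0.00889 + 0.01403 + 0.00096 = 0.02388.
P(L | S) = 0.02388 / 0.36 = 0.066333…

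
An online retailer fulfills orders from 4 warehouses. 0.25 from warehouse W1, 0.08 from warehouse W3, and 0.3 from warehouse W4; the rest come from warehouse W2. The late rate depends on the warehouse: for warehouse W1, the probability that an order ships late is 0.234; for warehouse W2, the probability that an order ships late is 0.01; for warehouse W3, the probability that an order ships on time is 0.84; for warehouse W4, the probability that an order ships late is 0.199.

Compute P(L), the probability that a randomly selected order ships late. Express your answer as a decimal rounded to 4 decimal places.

P(L) ≈ 0.1347

P(W2) = 1 − (0.25 + 0.08 + 0.3) = 0.37.
P(L|W3) = 1 − 0.84 = 0.16.
P(L) = P(L|W1)·P(W1) + P(L|W2)·P(W2) + P(L|W3)·P(W3) + P(L|W4)·P(W4)
      = 0.234·0.25 + 0.01·0.37 + 0.16·0.08 + 0.199·0.3
      = 0.0585 + 0.0037 + 0.0128 + 0.0597 = 0.1347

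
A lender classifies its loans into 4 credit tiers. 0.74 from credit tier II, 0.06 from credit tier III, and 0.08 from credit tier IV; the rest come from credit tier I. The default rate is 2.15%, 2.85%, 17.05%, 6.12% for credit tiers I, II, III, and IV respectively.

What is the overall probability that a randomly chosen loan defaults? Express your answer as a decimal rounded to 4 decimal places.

P(D) ≈ 0.0388

P(I) = 1 − (0.74 + 0.06 + 0.08) = 0.12.
P(D) = P(D|I)·P(I) + P(D|II)·P(II) + P(D|III)·P(III) + P(D|IV)·P(IV)
      = 0.0215·0.12 + 0.0285·0.74 + 0.1705·0.06 + 0.0612·0.08
      = 0.00258 + 0.02109 + 0.01023 + 0.004896 = 0.038796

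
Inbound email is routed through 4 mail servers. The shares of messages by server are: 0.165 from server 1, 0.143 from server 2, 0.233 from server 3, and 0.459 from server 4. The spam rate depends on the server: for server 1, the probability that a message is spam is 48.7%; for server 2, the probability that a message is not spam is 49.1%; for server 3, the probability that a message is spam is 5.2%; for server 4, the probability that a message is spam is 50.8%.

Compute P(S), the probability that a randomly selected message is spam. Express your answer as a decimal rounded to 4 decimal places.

P(S|2) = 1 − 0.491 = 0.509.
P(S) = P(S|1)·P(1) + P(S|2)·P(2) + P(S|3)·P(3) + P(S|4)·P(4)
      = 0.487·0.165 + 0.509·0.143 + 0.052·0.233 + 0.508·0.459
      = 0.080355 + 0.072787 + 0.012116 + 0.233172 = 0.39843

P(S) ≈ 0.3984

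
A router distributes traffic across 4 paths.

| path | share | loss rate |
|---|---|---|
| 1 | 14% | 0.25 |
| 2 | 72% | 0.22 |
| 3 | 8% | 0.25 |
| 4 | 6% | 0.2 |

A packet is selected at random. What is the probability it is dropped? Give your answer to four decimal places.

P(L) ≈ 0.2254

P(L) = P(L|1)·P(1) + P(L|2)·P(2) + P(L|3)·P(3) + P(L|4)·P(4)
      = 0.25·0.14 + 0.22·0.72 + 0.25·0.08 + 0.2·0.06
      = 0.035 + 0.1584 + 0.02 + 0.012 = 0.2254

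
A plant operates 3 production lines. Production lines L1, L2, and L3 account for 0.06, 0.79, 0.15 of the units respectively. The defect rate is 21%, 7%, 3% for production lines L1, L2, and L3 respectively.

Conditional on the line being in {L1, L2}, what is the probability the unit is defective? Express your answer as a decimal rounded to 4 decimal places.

Let S = {L1, L2}.
P(S) = 0.06 + 0.79 = 0.85.
P(D ∩ S) = 0.21·0.06 + 0.07·0.79 = 0.0126 + 0.0553 = 0.0679.
P(D | S) = 0.0679 / 0.85 = 0.079882…

P(D|S) ≈ 0.0799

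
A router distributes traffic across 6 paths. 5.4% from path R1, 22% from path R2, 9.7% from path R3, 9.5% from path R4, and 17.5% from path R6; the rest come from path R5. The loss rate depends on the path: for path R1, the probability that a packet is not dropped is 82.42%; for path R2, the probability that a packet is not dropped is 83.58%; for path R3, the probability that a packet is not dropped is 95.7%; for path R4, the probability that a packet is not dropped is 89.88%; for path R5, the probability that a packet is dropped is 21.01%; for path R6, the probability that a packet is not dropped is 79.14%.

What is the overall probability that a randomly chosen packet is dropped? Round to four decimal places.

0.1713

P(R5) = 1 − (0.054 + 0.22 + 0.097 + 0.095 + 0.175) = 0.359.
P(L|R1) = 1 − 0.8242 = 0.1758.
P(L|R2) = 1 − 0.8358 = 0.1642.
P(L|R3) = 1 − 0.957 = 0.043.
P(L|R4) = 1 − 0.8988 = 0.1012.
P(L|R6) = 1 − 0.7914 = 0.2086.
By the law of total probability,
P(L) = P(L|R1)·P(R1) + P(L|R2)·P(R2) + P(L|R3)·P(R3) + P(L|R4)·P(R4) + P(L|R5)·P(R5) + P(L|R6)·P(R6)
      = 0.1758·0.054 + 0.1642·0.22 + 0.043·0.097 + 0.1012·0.095 + 0.2101·0.359 + 0.2086·0.175
      = 0.0094932 + 0.036124 + 0.004171 + 0.009614 + 0.0754259 + 0.036505 = 0.1713331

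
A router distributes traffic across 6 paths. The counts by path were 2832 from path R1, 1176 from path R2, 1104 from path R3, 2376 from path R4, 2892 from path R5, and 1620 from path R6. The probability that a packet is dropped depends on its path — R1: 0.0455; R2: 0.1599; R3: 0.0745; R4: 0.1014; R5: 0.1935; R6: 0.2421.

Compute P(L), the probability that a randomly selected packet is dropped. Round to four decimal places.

0.1327

Total: 2832 + 1176 + 1104 + 2376 + 2892 + 1620 = 12000.
P(R1) = 2832/12000 = 0.236. P(R2) = 1176/12000 = 0.098. P(R3) = 1104/12000 = 0.092. P(R4) = 2376/12000 = 0.198. P(R5) = 2892/12000 = 0.241. P(R6) = 1620/12000 = 0.135.
P(L) = P(L|R1)·P(R1) + P(L|R2)·P(R2) + P(L|R3)·P(R3) + P(L|R4)·P(R4) + P(L|R5)·P(R5) + P(L|R6)·P(R6)
      = 0.0455·0.236 + 0.1599·0.098 + 0.0745·0.092 + 0.1014·0.198 + 0.1935·0.241 + 0.2421·0.135
      = 0.010738 + 0.0156702 + 0.006854 + 0.0200772 + 0.0466335 + 0.0326835 = 0.1326564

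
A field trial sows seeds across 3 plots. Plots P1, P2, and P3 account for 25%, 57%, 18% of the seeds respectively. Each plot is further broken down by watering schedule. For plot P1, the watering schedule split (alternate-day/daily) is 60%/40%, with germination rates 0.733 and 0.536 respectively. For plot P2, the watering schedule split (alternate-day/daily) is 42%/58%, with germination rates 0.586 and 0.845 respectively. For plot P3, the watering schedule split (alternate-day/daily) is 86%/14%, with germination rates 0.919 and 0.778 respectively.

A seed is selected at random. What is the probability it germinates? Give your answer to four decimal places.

0.7451

P(G|P1) = 0.6·0.733 + 0.4·0.536 = 0.4398 + 0.2144 = 0.6542
P(G|P2) = 0.42·0.586 + 0.58·0.845 = 0.24612 + 0.4901 = 0.73622
P(G|P3) = 0.86·0.919 + 0.14·0.778 = 0.79034 + 0.10892 = 0.89926
Then overall,
P(G) = 0.25·0.6542 + 0.57·0.73622 + 0.18·0.89926
      = 0.16355 + 0.4196454 + 0.1618668 = 0.7450622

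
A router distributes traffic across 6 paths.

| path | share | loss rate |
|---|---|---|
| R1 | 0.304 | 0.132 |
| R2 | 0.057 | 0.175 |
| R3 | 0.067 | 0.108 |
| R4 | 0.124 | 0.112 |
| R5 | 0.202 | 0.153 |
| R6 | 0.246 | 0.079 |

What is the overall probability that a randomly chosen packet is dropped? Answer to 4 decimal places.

0.1216

By the law of total probability,
P(L) = P(L|R1)·P(R1) + P(L|R2)·P(R2) + P(L|R3)·P(R3) + P(L|R4)·P(R4) + P(L|R5)·P(R5) + P(L|R6)·P(R6)
      = 0.132·0.304 + 0.175·0.057 + 0.108·0.067 + 0.112·0.124 + 0.153·0.202 + 0.079·0.246
      = 0.040128 + 0.009975 + 0.007236 + 0.013888 + 0.030906 + 0.019434 = 0.121567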